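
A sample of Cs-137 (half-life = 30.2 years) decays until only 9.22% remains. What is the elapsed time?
t = t½ × log₂(N₀/N) = 103.9 years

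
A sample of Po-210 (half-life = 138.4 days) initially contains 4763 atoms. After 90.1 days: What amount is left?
N = N₀(1/2)^(t/t½) = 3033 atoms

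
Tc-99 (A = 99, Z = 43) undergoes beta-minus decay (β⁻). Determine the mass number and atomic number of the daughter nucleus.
Daughter: A = 99, Z = 44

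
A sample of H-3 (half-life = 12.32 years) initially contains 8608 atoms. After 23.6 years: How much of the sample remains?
N = N₀(1/2)^(t/t½) = 2282 atoms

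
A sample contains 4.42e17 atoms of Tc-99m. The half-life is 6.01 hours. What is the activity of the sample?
A = λN = 5.098e16 decays/hour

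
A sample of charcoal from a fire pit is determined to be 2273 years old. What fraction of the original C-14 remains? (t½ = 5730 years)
N/N₀ = (1/2)^(t/t½) = 0.7596 = 76%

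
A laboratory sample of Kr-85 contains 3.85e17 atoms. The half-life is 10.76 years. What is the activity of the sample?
A = λN = 2.48e16 decays/year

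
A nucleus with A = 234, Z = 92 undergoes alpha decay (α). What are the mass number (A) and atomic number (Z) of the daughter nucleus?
Daughter: A = 230, Z = 90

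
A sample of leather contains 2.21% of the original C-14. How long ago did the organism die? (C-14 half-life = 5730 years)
Age = t½ × log₂(1/ratio) = 31510 years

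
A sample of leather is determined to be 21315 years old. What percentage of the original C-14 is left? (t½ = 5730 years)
N/N₀ = (1/2)^(t/t½) = 0.07589 = 7.59%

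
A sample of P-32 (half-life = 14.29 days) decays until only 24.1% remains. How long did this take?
t = t½ × log₂(N₀/N) = 29.34 days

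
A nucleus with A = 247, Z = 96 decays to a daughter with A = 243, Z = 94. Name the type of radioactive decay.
ΔA = -4, ΔZ = -2 ⇒ alpha decay (α)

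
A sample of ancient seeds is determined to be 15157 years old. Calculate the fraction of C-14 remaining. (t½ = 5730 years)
N/N₀ = (1/2)^(t/t½) = 0.1599 = 16%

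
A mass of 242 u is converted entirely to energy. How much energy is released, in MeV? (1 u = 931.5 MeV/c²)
E = mc² = 2.254e5 MeV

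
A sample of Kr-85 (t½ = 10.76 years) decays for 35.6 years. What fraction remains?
N/N₀ = (1/2)^(t/t½) = 0.1009 = 10.1%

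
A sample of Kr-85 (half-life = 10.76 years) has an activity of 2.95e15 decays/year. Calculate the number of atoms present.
N = A/λ = 4.579e16 atoms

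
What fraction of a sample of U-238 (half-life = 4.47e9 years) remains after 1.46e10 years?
N/N₀ = (1/2)^(t/t½) = 0.1039 = 10.4%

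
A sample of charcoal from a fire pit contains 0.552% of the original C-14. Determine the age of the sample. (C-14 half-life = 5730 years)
Age = t½ × log₂(1/ratio) = 42980 years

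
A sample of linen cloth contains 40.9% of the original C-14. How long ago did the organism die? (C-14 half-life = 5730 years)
Age = t½ × log₂(1/ratio) = 7391 years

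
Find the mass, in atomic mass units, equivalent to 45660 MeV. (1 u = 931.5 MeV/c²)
m = E/c² = 49.02 u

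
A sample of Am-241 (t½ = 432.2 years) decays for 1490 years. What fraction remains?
N/N₀ = (1/2)^(t/t½) = 0.09167 = 9.17%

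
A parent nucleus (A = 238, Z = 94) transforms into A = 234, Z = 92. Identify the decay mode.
ΔA = -4, ΔZ = -2 ⇒ alpha decay (α)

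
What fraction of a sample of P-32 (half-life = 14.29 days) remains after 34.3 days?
N/N₀ = (1/2)^(t/t½) = 0.1894 = 18.9%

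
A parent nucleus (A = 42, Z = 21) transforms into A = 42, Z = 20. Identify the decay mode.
ΔA = 0, ΔZ = -1 ⇒ beta-plus decay (β⁺) or electron capture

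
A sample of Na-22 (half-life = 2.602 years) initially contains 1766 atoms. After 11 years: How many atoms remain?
N = N₀(1/2)^(t/t½) = 94.27 atoms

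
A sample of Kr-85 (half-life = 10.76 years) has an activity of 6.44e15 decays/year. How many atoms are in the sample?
N = A/λ = 9.997e16 atoms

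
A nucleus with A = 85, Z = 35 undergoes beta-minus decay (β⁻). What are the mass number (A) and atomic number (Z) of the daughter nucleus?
Daughter: A = 85, Z = 36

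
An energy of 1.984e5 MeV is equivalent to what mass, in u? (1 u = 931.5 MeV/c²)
m = E/c² = 213 u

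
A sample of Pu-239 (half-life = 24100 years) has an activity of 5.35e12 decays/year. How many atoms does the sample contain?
N = A/λ = 1.86e17 atoms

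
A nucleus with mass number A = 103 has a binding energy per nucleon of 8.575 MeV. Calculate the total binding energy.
B.E. = 8.575 × 103 = 883.2 MeV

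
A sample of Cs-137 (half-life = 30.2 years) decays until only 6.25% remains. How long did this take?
t = t½ × log₂(N₀/N) = 120.8 years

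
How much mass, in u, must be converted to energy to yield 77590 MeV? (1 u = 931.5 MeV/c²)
m = E/c² = 83.3 u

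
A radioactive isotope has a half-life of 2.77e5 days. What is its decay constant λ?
λ = ln(2)/t½ = 2.502e-6 day⁻¹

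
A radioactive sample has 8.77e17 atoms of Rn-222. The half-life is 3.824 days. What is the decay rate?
A = λN = 1.59e17 decays/day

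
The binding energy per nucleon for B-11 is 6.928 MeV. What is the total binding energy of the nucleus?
B.E. = 6.928 × 11 = 76.21 MeV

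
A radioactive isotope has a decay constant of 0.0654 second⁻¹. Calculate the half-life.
t½ = ln(2)/λ = 10.6 seconds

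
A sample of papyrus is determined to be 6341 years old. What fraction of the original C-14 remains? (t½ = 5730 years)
N/N₀ = (1/2)^(t/t½) = 0.4644 = 46.4%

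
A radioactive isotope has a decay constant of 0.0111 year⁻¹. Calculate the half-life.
t½ = ln(2)/λ = 62.45 years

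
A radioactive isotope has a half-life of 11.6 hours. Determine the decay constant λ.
λ = ln(2)/t½ = 0.05975 hour⁻¹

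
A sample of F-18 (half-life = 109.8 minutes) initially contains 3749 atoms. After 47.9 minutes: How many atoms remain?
N = N₀(1/2)^(t/t½) = 2771 atoms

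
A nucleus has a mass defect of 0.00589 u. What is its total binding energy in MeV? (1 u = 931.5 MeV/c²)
B.E. = Δm × 931.5 = 5.487 MeV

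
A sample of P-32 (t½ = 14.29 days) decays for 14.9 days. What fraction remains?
N/N₀ = (1/2)^(t/t½) = 0.4854 = 48.5%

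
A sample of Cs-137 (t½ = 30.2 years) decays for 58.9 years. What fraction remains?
N/N₀ = (1/2)^(t/t½) = 0.2588 = 25.9%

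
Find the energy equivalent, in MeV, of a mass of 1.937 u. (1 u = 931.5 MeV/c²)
E = mc² = 1804 MeV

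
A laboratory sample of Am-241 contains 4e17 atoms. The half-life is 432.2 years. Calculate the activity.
A = λN = 6.415e14 decays/year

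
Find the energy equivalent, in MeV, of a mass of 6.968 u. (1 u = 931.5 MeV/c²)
E = mc² = 6491 MeV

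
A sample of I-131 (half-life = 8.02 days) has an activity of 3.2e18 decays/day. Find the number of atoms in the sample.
N = A/λ = 3.703e19 atoms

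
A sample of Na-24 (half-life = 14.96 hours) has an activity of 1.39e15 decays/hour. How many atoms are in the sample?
N = A/λ = 3e16 atoms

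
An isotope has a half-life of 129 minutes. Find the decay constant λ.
λ = ln(2)/t½ = 0.005373 minute⁻¹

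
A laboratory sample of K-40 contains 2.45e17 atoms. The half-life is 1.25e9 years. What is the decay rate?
A = λN = 1.359e8 decays/year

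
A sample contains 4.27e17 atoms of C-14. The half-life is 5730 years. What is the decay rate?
A = λN = 5.165e13 decays/year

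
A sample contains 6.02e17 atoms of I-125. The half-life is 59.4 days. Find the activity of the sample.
A = λN = 7.025e15 decays/day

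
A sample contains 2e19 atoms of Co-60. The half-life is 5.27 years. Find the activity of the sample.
A = λN = 2.631e18 decays/year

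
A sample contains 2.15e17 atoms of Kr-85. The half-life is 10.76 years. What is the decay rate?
A = λN = 1.385e16 decays/year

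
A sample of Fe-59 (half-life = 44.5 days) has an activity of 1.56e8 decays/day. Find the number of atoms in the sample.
N = A/λ = 1.002e10 atoms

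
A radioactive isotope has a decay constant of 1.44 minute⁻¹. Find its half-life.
t½ = ln(2)/λ = 0.4814 minutes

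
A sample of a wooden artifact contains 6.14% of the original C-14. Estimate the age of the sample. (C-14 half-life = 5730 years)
Age = t½ × log₂(1/ratio) = 23070 years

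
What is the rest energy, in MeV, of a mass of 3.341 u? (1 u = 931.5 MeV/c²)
E = mc² = 3112 MeV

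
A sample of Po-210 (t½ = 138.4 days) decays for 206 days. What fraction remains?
N/N₀ = (1/2)^(t/t½) = 0.3564 = 35.6%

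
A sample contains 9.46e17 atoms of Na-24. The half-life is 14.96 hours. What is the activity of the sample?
A = λN = 4.383e16 decays/hour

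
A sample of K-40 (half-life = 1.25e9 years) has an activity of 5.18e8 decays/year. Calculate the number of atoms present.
N = A/λ = 9.341e17 atoms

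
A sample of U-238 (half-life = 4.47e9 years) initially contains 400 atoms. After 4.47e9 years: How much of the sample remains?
N = N₀(1/2)^(t/t½) = 200 atoms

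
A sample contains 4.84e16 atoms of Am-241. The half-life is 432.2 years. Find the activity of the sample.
A = λN = 7.762e13 decays/year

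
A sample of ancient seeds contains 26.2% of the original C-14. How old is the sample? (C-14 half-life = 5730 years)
Age = t½ × log₂(1/ratio) = 11070 years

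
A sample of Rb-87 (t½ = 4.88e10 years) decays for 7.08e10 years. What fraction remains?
N/N₀ = (1/2)^(t/t½) = 0.3658 = 36.6%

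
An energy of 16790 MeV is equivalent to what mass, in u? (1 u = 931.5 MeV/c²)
m = E/c² = 18.02 u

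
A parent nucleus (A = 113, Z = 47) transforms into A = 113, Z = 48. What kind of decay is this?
ΔA = 0, ΔZ = +1 ⇒ beta-minus decay (β⁻)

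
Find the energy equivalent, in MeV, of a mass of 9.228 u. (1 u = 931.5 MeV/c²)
E = mc² = 8596 MeV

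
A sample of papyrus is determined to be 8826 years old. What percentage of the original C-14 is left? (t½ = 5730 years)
N/N₀ = (1/2)^(t/t½) = 0.3438 = 34.4%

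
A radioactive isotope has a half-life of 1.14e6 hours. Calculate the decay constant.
λ = ln(2)/t½ = 6.08e-7 hour⁻¹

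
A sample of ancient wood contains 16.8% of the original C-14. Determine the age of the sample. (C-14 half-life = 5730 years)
Age = t½ × log₂(1/ratio) = 14750 years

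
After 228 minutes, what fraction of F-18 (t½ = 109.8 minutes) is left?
N/N₀ = (1/2)^(t/t½) = 0.2371 = 23.7%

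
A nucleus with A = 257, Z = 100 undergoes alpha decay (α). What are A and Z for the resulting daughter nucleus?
Daughter: A = 253, Z = 98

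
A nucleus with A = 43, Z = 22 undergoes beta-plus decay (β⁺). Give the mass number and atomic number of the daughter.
Daughter: A = 43, Z = 21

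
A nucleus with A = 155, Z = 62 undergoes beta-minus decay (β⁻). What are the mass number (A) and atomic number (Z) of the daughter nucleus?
Daughter: A = 155, Z = 63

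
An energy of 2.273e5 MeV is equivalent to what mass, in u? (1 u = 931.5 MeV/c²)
m = E/c² = 244 u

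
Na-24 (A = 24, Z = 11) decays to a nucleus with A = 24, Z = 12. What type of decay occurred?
ΔA = 0, ΔZ = +1 ⇒ beta-minus decay (β⁻)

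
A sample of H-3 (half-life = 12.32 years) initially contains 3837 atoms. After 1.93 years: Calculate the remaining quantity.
N = N₀(1/2)^(t/t½) = 3442 atoms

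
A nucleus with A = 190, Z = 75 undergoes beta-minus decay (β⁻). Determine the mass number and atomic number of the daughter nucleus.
Daughter: A = 190, Z = 76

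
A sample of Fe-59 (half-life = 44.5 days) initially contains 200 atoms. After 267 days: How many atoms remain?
N = N₀(1/2)^(t/t½) = 3.125 atoms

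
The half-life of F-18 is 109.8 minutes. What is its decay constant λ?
λ = ln(2)/t½ = 0.006313 minute⁻¹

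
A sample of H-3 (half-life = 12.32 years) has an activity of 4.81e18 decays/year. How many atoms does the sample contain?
N = A/λ = 8.549e19 atoms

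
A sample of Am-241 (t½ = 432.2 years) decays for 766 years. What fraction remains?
N/N₀ = (1/2)^(t/t½) = 0.2927 = 29.3%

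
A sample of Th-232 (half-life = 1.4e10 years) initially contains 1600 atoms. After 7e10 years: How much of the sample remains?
N = N₀(1/2)^(t/t½) = 50 atoms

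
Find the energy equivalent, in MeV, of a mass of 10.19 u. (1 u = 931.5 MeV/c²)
E = mc² = 9492 MeV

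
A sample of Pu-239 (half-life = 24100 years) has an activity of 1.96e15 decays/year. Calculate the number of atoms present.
N = A/λ = 6.815e19 atoms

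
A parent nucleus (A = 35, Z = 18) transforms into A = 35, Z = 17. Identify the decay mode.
ΔA = 0, ΔZ = -1 ⇒ beta-plus decay (β⁺) or electron capture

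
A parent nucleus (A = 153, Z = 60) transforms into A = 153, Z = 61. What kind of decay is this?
ΔA = 0, ΔZ = +1 ⇒ beta-minus decay (β⁻)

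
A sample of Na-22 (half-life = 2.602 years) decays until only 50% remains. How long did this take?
t = t½ × log₂(N₀/N) = 2.602 years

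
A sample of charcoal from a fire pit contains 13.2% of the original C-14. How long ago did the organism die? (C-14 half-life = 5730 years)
Age = t½ × log₂(1/ratio) = 16740 years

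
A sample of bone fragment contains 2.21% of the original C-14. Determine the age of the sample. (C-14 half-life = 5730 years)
Age = t½ × log₂(1/ratio) = 31510 years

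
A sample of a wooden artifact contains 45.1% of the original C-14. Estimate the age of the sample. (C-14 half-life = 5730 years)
Age = t½ × log₂(1/ratio) = 6583 years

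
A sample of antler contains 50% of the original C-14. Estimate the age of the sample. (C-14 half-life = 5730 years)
Age = t½ × log₂(1/ratio) = 5730 years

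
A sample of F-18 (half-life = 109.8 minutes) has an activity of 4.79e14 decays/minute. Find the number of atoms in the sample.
N = A/λ = 7.588e16 atoms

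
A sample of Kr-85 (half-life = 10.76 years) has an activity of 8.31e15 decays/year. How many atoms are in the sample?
N = A/λ = 1.29e17 atoms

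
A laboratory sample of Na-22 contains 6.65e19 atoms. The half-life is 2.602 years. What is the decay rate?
A = λN = 1.771e19 decays/year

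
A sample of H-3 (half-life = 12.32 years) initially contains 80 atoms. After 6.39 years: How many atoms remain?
N = N₀(1/2)^(t/t½) = 55.84 atoms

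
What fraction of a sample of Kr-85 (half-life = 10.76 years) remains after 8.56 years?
N/N₀ = (1/2)^(t/t½) = 0.5761 = 57.6%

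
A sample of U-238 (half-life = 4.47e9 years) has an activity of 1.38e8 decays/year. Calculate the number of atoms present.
N = A/λ = 8.899e17 atoms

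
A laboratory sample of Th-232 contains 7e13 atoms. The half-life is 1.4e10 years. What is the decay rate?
A = λN = 3466 decays/year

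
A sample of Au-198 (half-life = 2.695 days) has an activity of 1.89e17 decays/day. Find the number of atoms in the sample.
N = A/λ = 7.348e17 atoms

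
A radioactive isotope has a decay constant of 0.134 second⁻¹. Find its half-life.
t½ = ln(2)/λ = 5.173 seconds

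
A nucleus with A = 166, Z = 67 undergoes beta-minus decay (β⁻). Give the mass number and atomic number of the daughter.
Daughter: A = 166, Z = 68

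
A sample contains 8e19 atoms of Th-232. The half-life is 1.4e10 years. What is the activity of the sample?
A = λN = 3.961e9 decays/year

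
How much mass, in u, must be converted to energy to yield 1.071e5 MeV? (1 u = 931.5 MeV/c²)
m = E/c² = 115 u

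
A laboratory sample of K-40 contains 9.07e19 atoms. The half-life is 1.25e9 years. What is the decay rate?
A = λN = 5.029e10 decays/year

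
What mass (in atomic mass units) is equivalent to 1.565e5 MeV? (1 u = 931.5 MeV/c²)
m = E/c² = 168 u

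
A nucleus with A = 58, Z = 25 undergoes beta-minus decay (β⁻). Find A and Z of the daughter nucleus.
Daughter: A = 58, Z = 26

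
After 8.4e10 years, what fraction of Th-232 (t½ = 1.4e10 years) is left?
N/N₀ = (1/2)^(t/t½) = 0.01562 = 1.56%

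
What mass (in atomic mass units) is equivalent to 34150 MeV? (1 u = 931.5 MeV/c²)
m = E/c² = 36.66 u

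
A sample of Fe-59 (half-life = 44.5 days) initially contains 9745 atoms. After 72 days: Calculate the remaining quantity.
N = N₀(1/2)^(t/t½) = 3175 atoms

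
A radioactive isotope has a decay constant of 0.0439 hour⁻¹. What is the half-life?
t½ = ln(2)/λ = 15.79 hours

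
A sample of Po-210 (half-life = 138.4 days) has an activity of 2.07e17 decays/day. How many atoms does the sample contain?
N = A/λ = 4.133e19 atoms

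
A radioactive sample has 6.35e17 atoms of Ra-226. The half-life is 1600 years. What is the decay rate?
A = λN = 2.751e14 decays/year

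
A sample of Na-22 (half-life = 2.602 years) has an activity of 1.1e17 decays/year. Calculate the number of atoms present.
N = A/λ = 4.129e17 atoms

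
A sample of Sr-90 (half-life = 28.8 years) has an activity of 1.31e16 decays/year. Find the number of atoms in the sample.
N = A/λ = 5.443e17 atoms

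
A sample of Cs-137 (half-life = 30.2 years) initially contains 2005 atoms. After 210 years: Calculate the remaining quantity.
N = N₀(1/2)^(t/t½) = 16.18 atoms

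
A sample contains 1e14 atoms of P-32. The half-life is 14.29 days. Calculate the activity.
A = λN = 4.851e12 decays/day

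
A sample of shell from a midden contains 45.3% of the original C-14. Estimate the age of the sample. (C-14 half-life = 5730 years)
Age = t½ × log₂(1/ratio) = 6546 years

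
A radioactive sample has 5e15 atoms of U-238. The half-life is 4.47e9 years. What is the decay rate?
A = λN = 7.753e5 decays/year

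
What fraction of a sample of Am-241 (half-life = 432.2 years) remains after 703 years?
N/N₀ = (1/2)^(t/t½) = 0.3239 = 32.4%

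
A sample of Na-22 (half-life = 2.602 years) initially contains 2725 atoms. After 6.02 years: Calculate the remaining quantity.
N = N₀(1/2)^(t/t½) = 548.2 atoms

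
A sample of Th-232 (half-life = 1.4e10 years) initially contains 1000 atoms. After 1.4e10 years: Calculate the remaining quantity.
N = N₀(1/2)^(t/t½) = 500 atoms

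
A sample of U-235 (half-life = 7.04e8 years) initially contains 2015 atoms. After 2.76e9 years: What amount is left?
N = N₀(1/2)^(t/t½) = 133.1 atoms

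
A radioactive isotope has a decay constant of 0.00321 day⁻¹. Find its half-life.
t½ = ln(2)/λ = 215.9 days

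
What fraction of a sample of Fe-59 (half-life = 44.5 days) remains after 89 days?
N/N₀ = (1/2)^(t/t½) = 0.25 = 25%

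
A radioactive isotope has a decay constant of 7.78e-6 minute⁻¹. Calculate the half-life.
t½ = ln(2)/λ = 89090 minutes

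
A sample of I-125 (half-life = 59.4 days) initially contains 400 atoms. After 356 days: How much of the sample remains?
N = N₀(1/2)^(t/t½) = 6.279 atoms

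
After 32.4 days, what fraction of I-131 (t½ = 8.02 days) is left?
N/N₀ = (1/2)^(t/t½) = 0.0608 = 6.08%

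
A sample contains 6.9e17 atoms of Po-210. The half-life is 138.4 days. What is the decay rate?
A = λN = 3.456e15 decays/day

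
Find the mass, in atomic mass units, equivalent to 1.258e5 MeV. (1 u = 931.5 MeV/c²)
m = E/c² = 135.1 u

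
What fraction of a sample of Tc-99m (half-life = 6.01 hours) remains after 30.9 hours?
N/N₀ = (1/2)^(t/t½) = 0.02833 = 2.83%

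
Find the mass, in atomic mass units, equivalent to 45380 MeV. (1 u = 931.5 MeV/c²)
m = E/c² = 48.72 u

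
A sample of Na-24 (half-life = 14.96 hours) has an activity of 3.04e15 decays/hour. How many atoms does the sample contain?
N = A/λ = 6.561e16 atoms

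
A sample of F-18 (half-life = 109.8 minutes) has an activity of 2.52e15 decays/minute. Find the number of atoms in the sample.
N = A/λ = 3.992e17 atoms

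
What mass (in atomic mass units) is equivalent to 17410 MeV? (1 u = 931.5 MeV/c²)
m = E/c² = 18.69 u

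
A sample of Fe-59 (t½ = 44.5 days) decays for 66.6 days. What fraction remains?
N/N₀ = (1/2)^(t/t½) = 0.3544 = 35.4%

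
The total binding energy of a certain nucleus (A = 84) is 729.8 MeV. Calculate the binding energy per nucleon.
B.E./A = 729.8/84 = 8.688 MeV/nucleon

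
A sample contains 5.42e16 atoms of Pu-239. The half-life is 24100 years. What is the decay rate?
A = λN = 1.559e12 decays/year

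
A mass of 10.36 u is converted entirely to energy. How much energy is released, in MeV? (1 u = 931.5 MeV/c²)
E = mc² = 9650 MeV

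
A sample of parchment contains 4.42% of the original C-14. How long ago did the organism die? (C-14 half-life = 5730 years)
Age = t½ × log₂(1/ratio) = 25780 years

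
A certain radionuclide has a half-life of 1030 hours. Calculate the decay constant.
λ = ln(2)/t½ = 6.73e-4 hour⁻¹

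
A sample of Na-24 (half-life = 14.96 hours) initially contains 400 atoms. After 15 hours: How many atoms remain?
N = N₀(1/2)^(t/t½) = 199.6 atoms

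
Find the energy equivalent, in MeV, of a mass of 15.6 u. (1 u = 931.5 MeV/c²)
E = mc² = 14530 MeV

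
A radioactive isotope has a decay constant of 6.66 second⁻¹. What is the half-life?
t½ = ln(2)/λ = 0.1041 seconds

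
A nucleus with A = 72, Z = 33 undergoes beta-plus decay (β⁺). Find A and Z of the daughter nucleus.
Daughter: A = 72, Z = 32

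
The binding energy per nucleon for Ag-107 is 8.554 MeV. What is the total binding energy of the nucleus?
B.E. = 8.554 × 107 = 915.3 MeV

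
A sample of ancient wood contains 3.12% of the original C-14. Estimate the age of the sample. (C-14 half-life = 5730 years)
Age = t½ × log₂(1/ratio) = 28660 years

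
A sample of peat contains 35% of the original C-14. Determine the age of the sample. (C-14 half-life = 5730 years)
Age = t½ × log₂(1/ratio) = 8679 years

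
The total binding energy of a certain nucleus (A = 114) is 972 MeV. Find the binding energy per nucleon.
B.E./A = 972/114 = 8.526 MeV/nucleon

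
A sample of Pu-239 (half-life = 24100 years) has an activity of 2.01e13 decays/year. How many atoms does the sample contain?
N = A/λ = 6.989e17 atoms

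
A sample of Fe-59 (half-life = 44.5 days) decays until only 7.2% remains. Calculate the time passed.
t = t½ × log₂(N₀/N) = 168.9 days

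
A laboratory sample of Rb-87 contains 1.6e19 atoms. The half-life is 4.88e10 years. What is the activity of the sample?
A = λN = 2.273e8 decays/year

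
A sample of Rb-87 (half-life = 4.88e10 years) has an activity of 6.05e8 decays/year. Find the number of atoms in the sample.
N = A/λ = 4.259e19 atoms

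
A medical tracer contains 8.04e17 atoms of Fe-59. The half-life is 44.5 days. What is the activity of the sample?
A = λN = 1.252e16 decays/day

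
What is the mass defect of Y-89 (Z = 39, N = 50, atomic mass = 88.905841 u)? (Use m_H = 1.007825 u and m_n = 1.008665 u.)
Δm = Z·m_H + N·m_n − M = 0.8326 u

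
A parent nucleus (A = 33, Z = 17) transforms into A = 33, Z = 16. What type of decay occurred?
ΔA = 0, ΔZ = -1 ⇒ beta-plus decay (β⁺) or electron capture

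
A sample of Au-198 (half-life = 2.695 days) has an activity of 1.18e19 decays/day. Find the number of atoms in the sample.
N = A/λ = 4.588e19 atoms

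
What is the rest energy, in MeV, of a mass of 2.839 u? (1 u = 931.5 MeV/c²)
E = mc² = 2645 MeV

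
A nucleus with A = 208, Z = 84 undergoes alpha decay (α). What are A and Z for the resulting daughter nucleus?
Daughter: A = 204, Z = 82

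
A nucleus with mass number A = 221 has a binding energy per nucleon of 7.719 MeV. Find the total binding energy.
B.E. = 7.719 × 221 = 1706 MeV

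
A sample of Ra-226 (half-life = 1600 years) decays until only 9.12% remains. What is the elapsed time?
t = t½ × log₂(N₀/N) = 5528 years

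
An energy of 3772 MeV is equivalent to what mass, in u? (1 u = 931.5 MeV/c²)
m = E/c² = 4.049 u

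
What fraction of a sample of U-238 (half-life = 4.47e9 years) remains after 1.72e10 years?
N/N₀ = (1/2)^(t/t½) = 0.06945 = 6.95%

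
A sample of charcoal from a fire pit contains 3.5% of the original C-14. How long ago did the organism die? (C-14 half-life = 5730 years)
Age = t½ × log₂(1/ratio) = 27710 years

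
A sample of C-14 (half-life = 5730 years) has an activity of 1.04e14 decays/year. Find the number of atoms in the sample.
N = A/λ = 8.597e17 atoms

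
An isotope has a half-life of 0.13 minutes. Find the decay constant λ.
λ = ln(2)/t½ = 5.332 minute⁻¹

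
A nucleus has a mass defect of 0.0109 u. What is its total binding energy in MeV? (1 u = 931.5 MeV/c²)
B.E. = Δm × 931.5 = 10.15 MeV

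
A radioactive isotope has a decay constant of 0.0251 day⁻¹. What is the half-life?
t½ = ln(2)/λ = 27.62 days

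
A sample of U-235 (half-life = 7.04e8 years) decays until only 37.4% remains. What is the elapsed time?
t = t½ × log₂(N₀/N) = 9.989e8 years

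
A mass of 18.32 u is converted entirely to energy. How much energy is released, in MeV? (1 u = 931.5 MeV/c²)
E = mc² = 17070 MeV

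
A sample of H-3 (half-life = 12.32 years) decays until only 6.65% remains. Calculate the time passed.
t = t½ × log₂(N₀/N) = 48.18 years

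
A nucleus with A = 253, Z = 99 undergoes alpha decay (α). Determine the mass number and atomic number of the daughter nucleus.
Daughter: A = 249, Z = 97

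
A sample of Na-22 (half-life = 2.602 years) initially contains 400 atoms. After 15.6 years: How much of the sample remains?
N = N₀(1/2)^(t/t½) = 6.27 atoms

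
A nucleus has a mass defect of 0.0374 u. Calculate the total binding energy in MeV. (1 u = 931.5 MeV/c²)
B.E. = Δm × 931.5 = 34.84 MeV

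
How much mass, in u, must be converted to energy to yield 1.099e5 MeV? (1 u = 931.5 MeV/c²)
m = E/c² = 118 u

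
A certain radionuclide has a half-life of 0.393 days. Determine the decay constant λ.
λ = ln(2)/t½ = 1.764 day⁻¹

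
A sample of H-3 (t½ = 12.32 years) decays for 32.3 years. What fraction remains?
N/N₀ = (1/2)^(t/t½) = 0.1625 = 16.2%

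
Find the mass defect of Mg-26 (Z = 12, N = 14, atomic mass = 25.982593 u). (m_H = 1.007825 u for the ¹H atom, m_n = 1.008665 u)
Δm = Z·m_H + N·m_n − M = 0.2326 u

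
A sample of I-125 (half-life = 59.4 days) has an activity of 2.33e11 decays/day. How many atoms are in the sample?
N = A/λ = 1.997e13 atoms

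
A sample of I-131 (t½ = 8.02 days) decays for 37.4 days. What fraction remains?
N/N₀ = (1/2)^(t/t½) = 0.03946 = 3.95%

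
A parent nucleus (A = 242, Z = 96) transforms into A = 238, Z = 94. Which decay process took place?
ΔA = -4, ΔZ = -2 ⇒ alpha decay (α)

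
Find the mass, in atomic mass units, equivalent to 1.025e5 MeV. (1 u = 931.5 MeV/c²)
m = E/c² = 110 u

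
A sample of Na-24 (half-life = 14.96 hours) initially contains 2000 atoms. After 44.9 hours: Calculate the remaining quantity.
N = N₀(1/2)^(t/t½) = 249.8 atoms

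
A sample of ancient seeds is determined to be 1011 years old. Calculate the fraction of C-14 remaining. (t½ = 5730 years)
N/N₀ = (1/2)^(t/t½) = 0.8849 = 88.5%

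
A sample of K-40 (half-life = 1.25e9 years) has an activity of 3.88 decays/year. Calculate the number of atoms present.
N = A/λ = 6.997e9 atoms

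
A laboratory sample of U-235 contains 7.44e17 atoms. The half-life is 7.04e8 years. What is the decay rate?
A = λN = 7.325e8 decays/year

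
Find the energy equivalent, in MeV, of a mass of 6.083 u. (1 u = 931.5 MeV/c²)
E = mc² = 5666 MeV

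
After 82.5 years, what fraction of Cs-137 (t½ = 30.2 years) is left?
N/N₀ = (1/2)^(t/t½) = 0.1505 = 15.1%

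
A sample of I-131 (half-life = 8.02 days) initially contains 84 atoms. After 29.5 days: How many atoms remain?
N = N₀(1/2)^(t/t½) = 6.561 atoms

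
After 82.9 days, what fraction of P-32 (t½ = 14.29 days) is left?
N/N₀ = (1/2)^(t/t½) = 0.01793 = 1.79%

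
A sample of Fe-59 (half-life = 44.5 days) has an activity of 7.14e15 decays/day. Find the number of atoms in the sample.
N = A/λ = 4.584e17 atoms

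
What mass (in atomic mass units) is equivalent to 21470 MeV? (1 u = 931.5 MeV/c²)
m = E/c² = 23.05 u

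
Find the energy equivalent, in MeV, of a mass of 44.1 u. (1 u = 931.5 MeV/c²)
E = mc² = 41080 MeV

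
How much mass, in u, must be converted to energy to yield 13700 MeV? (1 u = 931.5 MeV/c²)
m = E/c² = 14.71 u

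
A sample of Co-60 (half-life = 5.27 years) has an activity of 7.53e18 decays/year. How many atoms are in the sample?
N = A/λ = 5.725e19 atoms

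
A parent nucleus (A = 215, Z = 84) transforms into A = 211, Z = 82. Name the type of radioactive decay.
ΔA = -4, ΔZ = -2 ⇒ alpha decay (α)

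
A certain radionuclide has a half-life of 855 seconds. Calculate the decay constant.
λ = ln(2)/t½ = 8.107e-4 second⁻¹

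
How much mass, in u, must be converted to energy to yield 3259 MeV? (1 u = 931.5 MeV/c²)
m = E/c² = 3.499 u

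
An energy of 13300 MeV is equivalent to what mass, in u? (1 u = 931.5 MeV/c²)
m = E/c² = 14.28 u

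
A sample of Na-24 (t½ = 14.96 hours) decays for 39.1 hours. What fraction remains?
N/N₀ = (1/2)^(t/t½) = 0.1634 = 16.3%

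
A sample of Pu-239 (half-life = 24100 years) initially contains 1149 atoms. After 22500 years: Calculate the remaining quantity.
N = N₀(1/2)^(t/t½) = 601.6 atoms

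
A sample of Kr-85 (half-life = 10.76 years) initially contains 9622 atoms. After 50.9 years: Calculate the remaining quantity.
N = N₀(1/2)^(t/t½) = 362.4 atoms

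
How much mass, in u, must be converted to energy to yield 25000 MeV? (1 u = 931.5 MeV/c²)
m = E/c² = 26.84 u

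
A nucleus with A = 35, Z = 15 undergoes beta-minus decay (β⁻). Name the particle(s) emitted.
β⁻: electron (e⁻) + antineutrino (ν̄ₑ)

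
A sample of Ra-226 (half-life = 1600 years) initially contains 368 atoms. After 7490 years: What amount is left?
N = N₀(1/2)^(t/t½) = 14.34 atoms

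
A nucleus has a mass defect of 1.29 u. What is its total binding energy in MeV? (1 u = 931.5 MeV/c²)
B.E. = Δm × 931.5 = 1202 MeV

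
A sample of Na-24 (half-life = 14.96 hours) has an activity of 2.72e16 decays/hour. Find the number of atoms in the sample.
N = A/λ = 5.87e17 atoms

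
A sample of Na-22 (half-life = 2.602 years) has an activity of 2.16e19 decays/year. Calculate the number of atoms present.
N = A/λ = 8.108e19 atoms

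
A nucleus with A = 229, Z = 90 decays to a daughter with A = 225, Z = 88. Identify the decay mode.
ΔA = -4, ΔZ = -2 ⇒ alpha decay (α)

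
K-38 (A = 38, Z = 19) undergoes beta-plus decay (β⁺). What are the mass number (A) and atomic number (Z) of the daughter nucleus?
Daughter: A = 38, Z = 18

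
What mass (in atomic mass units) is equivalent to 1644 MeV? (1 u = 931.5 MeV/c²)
m = E/c² = 1.765 u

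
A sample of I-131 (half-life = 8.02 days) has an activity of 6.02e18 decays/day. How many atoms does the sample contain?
N = A/λ = 6.965e19 atoms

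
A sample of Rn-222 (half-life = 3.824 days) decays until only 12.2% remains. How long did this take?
t = t½ × log₂(N₀/N) = 11.61 days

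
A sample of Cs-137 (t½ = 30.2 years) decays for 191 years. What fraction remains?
N/N₀ = (1/2)^(t/t½) = 0.01248 = 1.25%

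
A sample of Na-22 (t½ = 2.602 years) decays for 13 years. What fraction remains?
N/N₀ = (1/2)^(t/t½) = 0.03133 = 3.13%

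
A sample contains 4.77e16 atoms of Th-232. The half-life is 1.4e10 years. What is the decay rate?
A = λN = 2.362e6 decays/year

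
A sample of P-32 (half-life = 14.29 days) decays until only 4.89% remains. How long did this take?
t = t½ × log₂(N₀/N) = 62.22 days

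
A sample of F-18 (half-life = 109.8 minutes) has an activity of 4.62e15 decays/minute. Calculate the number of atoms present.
N = A/λ = 7.318e17 atoms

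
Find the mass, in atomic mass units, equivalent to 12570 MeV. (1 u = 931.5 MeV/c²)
m = E/c² = 13.49 u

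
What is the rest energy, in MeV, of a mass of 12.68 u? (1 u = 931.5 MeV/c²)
E = mc² = 11810 MeV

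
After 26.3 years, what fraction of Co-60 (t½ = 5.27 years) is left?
N/N₀ = (1/2)^(t/t½) = 0.03146 = 3.15%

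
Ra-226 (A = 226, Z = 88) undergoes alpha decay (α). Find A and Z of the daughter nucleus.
Daughter: A = 222, Z = 86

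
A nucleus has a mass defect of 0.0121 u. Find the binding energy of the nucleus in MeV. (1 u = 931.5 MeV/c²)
B.E. = Δm × 931.5 = 11.27 MeV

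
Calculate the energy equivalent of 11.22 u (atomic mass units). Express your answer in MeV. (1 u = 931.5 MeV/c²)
E = mc² = 10450 MeV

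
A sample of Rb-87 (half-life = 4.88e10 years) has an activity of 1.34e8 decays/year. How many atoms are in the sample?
N = A/λ = 9.434e18 atoms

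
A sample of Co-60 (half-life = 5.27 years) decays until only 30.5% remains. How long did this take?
t = t½ × log₂(N₀/N) = 9.028 years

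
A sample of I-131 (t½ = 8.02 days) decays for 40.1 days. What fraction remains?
N/N₀ = (1/2)^(t/t½) = 0.03125 = 3.12%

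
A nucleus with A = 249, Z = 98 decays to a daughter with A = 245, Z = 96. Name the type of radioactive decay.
ΔA = -4, ΔZ = -2 ⇒ alpha decay (α)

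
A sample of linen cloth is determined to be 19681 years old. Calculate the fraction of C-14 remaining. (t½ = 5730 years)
N/N₀ = (1/2)^(t/t½) = 0.09248 = 9.25%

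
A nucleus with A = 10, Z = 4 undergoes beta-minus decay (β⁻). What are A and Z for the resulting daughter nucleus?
Daughter: A = 10, Z = 5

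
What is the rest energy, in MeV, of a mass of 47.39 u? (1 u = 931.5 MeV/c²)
E = mc² = 44140 MeV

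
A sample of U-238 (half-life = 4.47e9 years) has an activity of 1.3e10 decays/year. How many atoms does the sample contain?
N = A/λ = 8.384e19 atoms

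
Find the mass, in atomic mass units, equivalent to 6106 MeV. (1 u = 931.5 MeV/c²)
m = E/c² = 6.555 u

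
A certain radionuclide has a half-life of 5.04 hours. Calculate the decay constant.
λ = ln(2)/t½ = 0.1375 hour⁻¹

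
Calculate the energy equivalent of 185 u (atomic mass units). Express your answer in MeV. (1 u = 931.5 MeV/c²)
E = mc² = 1.723e5 MeV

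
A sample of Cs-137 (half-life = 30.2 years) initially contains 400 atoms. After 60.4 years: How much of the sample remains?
N = N₀(1/2)^(t/t½) = 100 atoms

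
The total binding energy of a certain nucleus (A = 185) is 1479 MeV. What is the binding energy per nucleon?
B.E./A = 1479/185 = 7.995 MeV/nucleon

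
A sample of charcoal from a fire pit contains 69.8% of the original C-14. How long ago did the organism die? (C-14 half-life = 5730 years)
Age = t½ × log₂(1/ratio) = 2972 years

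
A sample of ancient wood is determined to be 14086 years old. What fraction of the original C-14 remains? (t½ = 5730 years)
N/N₀ = (1/2)^(t/t½) = 0.182 = 18.2%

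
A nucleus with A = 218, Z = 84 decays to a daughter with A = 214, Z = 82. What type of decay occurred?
ΔA = -4, ΔZ = -2 ⇒ alpha decay (α)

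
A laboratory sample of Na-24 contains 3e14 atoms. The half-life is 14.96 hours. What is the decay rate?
A = λN = 1.39e13 decays/hour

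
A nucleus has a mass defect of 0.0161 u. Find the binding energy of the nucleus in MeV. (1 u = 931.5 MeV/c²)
B.E. = Δm × 931.5 = 15 MeV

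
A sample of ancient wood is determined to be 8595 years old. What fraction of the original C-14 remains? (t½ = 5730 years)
N/N₀ = (1/2)^(t/t½) = 0.3536 = 35.4%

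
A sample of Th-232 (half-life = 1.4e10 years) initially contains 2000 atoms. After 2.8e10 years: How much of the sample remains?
N = N₀(1/2)^(t/t½) = 500 atoms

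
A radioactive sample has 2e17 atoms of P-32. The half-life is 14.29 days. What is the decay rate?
A = λN = 9.701e15 decays/day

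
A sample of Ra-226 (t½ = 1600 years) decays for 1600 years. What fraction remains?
N/N₀ = (1/2)^(t/t½) = 0.5 = 50%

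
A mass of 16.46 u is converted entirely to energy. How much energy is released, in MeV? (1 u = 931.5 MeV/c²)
E = mc² = 15330 MeV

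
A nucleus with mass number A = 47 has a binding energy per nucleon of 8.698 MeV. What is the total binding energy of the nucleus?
B.E. = 8.698 × 47 = 408.8 MeV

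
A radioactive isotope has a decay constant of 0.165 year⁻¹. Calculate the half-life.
t½ = ln(2)/λ = 4.201 years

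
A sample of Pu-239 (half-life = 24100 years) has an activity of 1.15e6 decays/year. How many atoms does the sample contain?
N = A/λ = 3.998e10 atoms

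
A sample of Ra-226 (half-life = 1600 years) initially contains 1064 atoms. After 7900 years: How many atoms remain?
N = N₀(1/2)^(t/t½) = 34.72 atoms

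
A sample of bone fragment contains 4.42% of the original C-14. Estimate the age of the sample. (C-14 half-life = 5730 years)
Age = t½ × log₂(1/ratio) = 25780 years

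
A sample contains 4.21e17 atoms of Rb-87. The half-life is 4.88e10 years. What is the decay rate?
A = λN = 5.98e6 decays/year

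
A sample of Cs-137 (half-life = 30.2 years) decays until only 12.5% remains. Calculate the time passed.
t = t½ × log₂(N₀/N) = 90.6 years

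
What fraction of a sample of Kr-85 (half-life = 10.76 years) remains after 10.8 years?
N/N₀ = (1/2)^(t/t½) = 0.4987 = 49.9%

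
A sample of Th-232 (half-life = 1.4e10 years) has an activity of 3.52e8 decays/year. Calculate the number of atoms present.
N = A/λ = 7.11e18 atoms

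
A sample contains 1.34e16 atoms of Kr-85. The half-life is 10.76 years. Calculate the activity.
A = λN = 8.632e14 decays/year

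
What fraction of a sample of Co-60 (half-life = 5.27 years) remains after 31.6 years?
N/N₀ = (1/2)^(t/t½) = 0.01567 = 1.57%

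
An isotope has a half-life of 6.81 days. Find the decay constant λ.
λ = ln(2)/t½ = 0.1018 day⁻¹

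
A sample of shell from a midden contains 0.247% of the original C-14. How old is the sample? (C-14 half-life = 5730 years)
Age = t½ × log₂(1/ratio) = 49630 years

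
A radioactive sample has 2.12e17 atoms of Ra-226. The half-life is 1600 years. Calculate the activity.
A = λN = 9.184e13 decays/year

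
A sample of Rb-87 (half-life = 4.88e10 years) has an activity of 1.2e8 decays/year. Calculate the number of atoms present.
N = A/λ = 8.448e18 atoms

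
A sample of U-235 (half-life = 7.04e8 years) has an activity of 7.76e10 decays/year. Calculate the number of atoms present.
N = A/λ = 7.882e19 atoms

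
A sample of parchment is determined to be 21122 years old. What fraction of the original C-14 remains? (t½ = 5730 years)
N/N₀ = (1/2)^(t/t½) = 0.07769 = 7.77%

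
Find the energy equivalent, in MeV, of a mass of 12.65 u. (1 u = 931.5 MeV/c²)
E = mc² = 11780 MeV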